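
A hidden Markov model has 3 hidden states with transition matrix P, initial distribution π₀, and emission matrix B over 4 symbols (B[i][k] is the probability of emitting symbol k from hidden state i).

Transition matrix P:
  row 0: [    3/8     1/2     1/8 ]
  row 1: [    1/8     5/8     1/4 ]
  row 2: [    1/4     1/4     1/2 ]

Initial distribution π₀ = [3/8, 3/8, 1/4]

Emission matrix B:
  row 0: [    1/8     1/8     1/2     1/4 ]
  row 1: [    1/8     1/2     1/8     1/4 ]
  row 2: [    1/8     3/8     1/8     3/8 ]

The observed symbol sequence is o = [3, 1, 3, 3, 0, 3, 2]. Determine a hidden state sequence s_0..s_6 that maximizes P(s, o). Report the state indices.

path = [2, 2, 2, 2, 2, 2, 0]

t=0: δ = [9.375e-02, 9.375e-02, 9.375e-02]  (obs o_0=3)
t=1: δ = [4.395e-03, 2.930e-02, 1.758e-02]  ψ = [0, 1, 2]  (obs o_1=1)
t=2: δ = [1.099e-03, 4.578e-03, 3.296e-03]  ψ = [2, 1, 2]  (obs o_2=3)
t=3: δ = [2.060e-04, 7.153e-04, 6.180e-04]  ψ = [2, 1, 2]  (obs o_3=3)
t=4: δ = [1.931e-05, 5.588e-05, 3.862e-05]  ψ = [2, 1, 2]  (obs o_4=0)
t=5: δ = [2.414e-06, 8.731e-06, 7.242e-06]  ψ = [2, 1, 2]  (obs o_5=3)
t=6: δ = [9.052e-07, 6.821e-07, 4.526e-07]  ψ = [2, 1, 2]  (obs o_6=2)
backtrack: best end state = 0; path = [2, 2, 2, 2, 2, 2, 0]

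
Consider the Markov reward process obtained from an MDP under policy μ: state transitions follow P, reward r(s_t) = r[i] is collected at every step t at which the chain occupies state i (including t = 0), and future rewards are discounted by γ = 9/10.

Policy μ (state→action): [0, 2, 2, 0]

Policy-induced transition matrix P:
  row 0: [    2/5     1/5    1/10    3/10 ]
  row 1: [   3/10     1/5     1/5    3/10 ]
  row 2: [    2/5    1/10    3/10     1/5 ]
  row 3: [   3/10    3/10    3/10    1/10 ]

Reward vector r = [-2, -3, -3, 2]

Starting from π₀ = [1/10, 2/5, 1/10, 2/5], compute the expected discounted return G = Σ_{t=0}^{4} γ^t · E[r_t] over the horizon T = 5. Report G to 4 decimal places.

t=0: π = [0.1000, 0.4000, 0.1000, 0.4000], E[r] = -0.9000, γ^t·E[r] = -0.900000, running G = -0.900000
t=1: π = [0.3200, 0.2300, 0.2400, 0.2100], E[r] = -1.6300, γ^t·E[r] = -1.467000, running G = -2.367000
t=2: π = [0.3560, 0.1970, 0.2130, 0.2340], E[r] = -1.4740, γ^t·E[r] = -1.193940, running G = -3.560940
t=3: π = [0.3569, 0.2021, 0.2091, 0.2319], E[r] = -1.4836, γ^t·E[r] = -1.081544, running G = -4.642484
t=4: π = [0.3566, 0.2023, 0.2084, 0.2327], E[r] = -1.4799, γ^t·E[r] = -0.970930, running G = -5.613414

G = -5.6134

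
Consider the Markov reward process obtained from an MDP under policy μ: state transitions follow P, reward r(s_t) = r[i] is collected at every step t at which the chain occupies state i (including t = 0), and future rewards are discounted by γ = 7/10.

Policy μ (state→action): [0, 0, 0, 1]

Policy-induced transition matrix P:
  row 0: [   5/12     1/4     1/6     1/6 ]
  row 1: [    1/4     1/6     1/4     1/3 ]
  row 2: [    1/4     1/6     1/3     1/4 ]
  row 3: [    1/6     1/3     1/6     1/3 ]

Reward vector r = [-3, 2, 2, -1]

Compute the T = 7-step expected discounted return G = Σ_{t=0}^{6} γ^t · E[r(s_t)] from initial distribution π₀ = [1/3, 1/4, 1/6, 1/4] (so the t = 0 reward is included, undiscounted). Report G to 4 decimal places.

t=0: π = [0.3333, 0.2500, 0.1667, 0.2500], E[r] = -0.4167, γ^t·E[r] = -0.416667, running G = -0.416667
t=1: π = [0.2847, 0.2361, 0.2153, 0.2639], E[r] = -0.2153, γ^t·E[r] = -0.150694, running G = -0.567361
t=2: π = [0.2755, 0.2344, 0.2222, 0.2679], E[r] = -0.1811, γ^t·E[r] = -0.088756, running G = -0.656117
t=3: π = [0.2736, 0.2343, 0.2232, 0.2689], E[r] = -0.1746, γ^t·E[r] = -0.059896, running G = -0.716013
t=4: π = [0.2732, 0.2343, 0.2234, 0.2691], E[r] = -0.1733, γ^t·E[r] = -0.041619, running G = -0.757632
t=5: π = [0.2731, 0.2343, 0.2234, 0.2692], E[r] = -0.1731, γ^t·E[r] = -0.029089, running G = -0.786721
t=6: π = [0.2731, 0.2343, 0.2234, 0.2692], E[r] = -0.1730, γ^t·E[r] = -0.020355, running G = -0.807076

G = -0.8071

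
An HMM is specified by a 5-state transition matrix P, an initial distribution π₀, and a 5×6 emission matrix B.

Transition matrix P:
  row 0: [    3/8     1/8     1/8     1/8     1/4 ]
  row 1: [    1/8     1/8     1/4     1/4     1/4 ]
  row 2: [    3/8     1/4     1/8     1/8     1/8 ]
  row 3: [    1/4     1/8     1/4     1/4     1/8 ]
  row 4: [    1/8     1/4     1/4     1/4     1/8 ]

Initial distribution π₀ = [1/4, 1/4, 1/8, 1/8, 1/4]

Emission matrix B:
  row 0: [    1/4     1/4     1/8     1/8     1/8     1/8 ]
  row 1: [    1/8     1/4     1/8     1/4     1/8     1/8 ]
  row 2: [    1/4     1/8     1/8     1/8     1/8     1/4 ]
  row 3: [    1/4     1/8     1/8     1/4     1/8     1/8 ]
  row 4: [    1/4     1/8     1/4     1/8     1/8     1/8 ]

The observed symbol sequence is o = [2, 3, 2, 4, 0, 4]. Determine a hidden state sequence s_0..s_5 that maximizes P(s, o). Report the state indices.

path = [4, 1, 4, 2, 0, 0]

t=0: δ = [3.125e-02, 3.125e-02, 1.562e-02, 1.562e-02, 6.250e-02]  (obs o_0=2)
t=1: δ = [1.465e-03, 3.906e-03, 1.953e-03, 3.906e-03, 9.766e-04]  ψ = [0, 4, 4, 4, 0]  (obs o_1=3)
t=2: δ = [1.221e-04, 6.104e-05, 1.221e-04, 1.221e-04, 2.441e-04]  ψ = [3, 1, 1, 1, 1]  (obs o_2=2)
t=3: δ = [5.722e-06, 7.629e-06, 7.629e-06, 7.629e-06, 3.815e-06]  ψ = [0, 4, 4, 4, 0]  (obs o_3=4)
t=4: δ = [7.153e-07, 2.384e-07, 4.768e-07, 4.768e-07, 4.768e-07]  ψ = [2, 2, 1, 1, 1]  (obs o_4=0)
t=5: δ = [3.353e-08, 1.490e-08, 1.490e-08, 1.490e-08, 2.235e-08]  ψ = [0, 2, 3, 3, 0]  (obs o_5=4)
backtrack: best end state = 0; path = [4, 1, 4, 2, 0, 0]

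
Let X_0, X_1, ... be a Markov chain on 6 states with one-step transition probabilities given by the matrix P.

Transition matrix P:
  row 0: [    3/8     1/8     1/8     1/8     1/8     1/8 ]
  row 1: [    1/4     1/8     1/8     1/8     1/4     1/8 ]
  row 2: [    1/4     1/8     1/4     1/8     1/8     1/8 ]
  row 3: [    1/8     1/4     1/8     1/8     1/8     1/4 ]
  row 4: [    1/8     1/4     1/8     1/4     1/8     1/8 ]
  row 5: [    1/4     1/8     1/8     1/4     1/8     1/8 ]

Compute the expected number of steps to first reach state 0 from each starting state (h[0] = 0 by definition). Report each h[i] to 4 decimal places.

First-step conditioning: h[0] = 0; for i ≠ 0, h[i] = 1 + Σ_k P[i][k]·h[k].
  h[1] = 1 + 1/8·h[1] + 1/8·h[2] + 1/8·h[3] + 1/4·h[4] + 1/8·h[5]
  h[2] = 1 + 1/8·h[1] + 1/4·h[2] + 1/8·h[3] + 1/8·h[4] + 1/8·h[5]
  h[3] = 1 + 1/4·h[1] + 1/8·h[2] + 1/8·h[3] + 1/8·h[4] + 1/4·h[5]
  h[4] = 1 + 1/4·h[1] + 1/8·h[2] + 1/4·h[3] + 1/8·h[4] + 1/8·h[5]
  h[5] = 1 + 1/8·h[1] + 1/8·h[2] + 1/4·h[3] + 1/8·h[4] + 1/8·h[5]
Solving the 5×5 linear system over states ≠ 0 gives exactly h = [0, 32256/6707, 31688/6707, 35784/6707, 36232/6707, 32200/6707] (h[0] = 0 is the target).

h = [0.0000, 4.8093, 4.7246, 5.3353, 5.4021, 4.8010]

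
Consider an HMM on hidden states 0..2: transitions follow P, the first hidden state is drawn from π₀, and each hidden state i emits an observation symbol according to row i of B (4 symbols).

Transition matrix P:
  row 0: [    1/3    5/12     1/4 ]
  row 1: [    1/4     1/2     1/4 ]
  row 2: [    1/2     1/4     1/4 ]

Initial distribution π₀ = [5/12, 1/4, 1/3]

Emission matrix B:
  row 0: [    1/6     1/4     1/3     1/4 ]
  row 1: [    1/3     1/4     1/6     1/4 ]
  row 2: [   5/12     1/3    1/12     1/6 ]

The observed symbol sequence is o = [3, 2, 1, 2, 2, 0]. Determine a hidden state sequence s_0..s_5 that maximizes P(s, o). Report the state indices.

path = [0, 0, 2, 0, 0, 1]

t=0: δ = [1.042e-01, 6.250e-02, 5.556e-02]  (obs o_0=3)
t=1: δ = [1.157e-02, 7.234e-03, 2.170e-03]  ψ = [0, 0, 0]  (obs o_1=2)
t=2: δ = [9.645e-04, 1.206e-03, 9.645e-04]  ψ = [0, 0, 0]  (obs o_2=1)
t=3: δ = [1.608e-04, 1.005e-04, 2.512e-05]  ψ = [2, 1, 1]  (obs o_3=2)
t=4: δ = [1.786e-05, 1.116e-05, 3.349e-06]  ψ = [0, 0, 0]  (obs o_4=2)
t=5: δ = [9.923e-07, 2.481e-06, 1.861e-06]  ψ = [0, 0, 0]  (obs o_5=0)
backtrack: best end state = 1; path = [0, 0, 2, 0, 0, 1]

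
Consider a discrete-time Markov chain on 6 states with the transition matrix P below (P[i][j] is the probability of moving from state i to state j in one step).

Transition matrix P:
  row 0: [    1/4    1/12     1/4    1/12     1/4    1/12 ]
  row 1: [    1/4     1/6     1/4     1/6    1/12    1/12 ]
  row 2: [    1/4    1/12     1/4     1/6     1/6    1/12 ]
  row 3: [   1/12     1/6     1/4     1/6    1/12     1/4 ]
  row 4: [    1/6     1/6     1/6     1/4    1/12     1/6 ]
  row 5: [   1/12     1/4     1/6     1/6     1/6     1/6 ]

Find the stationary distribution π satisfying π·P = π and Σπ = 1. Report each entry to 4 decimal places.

Balance equations π_j = Σ_i π_i·P[i][j]:
  π_0 = 1/4·π_0 + 1/4·π_1 + 1/4·π_2 + 1/12·π_3 + 1/6·π_4 + 1/12·π_5
  π_1 = 1/12·π_0 + 1/6·π_1 + 1/12·π_2 + 1/6·π_3 + 1/6·π_4 + 1/4·π_5
  π_2 = 1/4·π_0 + 1/4·π_1 + 1/4·π_2 + 1/4·π_3 + 1/6·π_4 + 1/6·π_5
  π_3 = 1/12·π_0 + 1/6·π_1 + 1/6·π_2 + 1/6·π_3 + 1/4·π_4 + 1/6·π_5
  π_4 = 1/4·π_0 + 1/12·π_1 + 1/6·π_2 + 1/12·π_3 + 1/12·π_4 + 1/6·π_5
  normalize: π_0 + π_1 + π_2 + π_3 + π_4 + π_5 = 1
Solving the linear system gives exactly π = [21527/114215, 16356/114215, 25903/114215, 3724/22843, 16537/114215, 15272/114215].

π = [0.1885, 0.1432, 0.2268, 0.1630, 0.1448, 0.1337]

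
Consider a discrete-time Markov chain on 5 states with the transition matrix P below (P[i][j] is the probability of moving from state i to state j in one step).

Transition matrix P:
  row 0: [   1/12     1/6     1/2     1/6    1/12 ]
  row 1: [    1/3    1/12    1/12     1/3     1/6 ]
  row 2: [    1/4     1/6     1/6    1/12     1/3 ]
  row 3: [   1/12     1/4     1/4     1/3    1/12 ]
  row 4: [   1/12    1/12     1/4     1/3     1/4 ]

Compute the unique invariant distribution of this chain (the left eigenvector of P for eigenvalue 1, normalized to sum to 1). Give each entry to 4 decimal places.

Balance equations π_j = Σ_i π_i·P[i][j]:
  π_0 = 1/12·π_0 + 1/3·π_1 + 1/4·π_2 + 1/12·π_3 + 1/12·π_4
  π_1 = 1/6·π_0 + 1/12·π_1 + 1/6·π_2 + 1/4·π_3 + 1/12·π_4
  π_2 = 1/2·π_0 + 1/12·π_1 + 1/6·π_2 + 1/4·π_3 + 1/4·π_4
  π_3 = 1/6·π_0 + 1/3·π_1 + 1/12·π_2 + 1/3·π_3 + 1/3·π_4
  normalize: π_0 + π_1 + π_2 + π_3 + π_4 = 1
Solving the linear system gives exactly π = [1751/10705, 1693/10705, 2614/10705, 2623/10705, 2024/10705].

π = [0.1636, 0.1582, 0.2442, 0.2450, 0.1891]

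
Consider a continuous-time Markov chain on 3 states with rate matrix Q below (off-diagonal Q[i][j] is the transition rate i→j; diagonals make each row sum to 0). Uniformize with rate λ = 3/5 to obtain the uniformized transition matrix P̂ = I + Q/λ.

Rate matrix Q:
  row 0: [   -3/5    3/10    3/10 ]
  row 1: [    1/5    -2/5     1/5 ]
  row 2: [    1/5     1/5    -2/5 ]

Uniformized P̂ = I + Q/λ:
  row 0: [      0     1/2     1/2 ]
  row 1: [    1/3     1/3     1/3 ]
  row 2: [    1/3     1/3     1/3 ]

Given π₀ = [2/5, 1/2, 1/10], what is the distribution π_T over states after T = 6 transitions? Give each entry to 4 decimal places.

π = [0.2502, 0.3749, 0.3749]

t=0: π = [0.4000, 0.5000, 0.1000]
t=1: π = [0.2000, 0.4000, 0.4000]
t=2: π = [0.2667, 0.3667, 0.3667]
t=3: π = [0.2444, 0.3778, 0.3778]
t=4: π = [0.2519, 0.3741, 0.3741]
t=5: π = [0.2494, 0.3753, 0.3753]
t=6: π = [0.2502, 0.3749, 0.3749]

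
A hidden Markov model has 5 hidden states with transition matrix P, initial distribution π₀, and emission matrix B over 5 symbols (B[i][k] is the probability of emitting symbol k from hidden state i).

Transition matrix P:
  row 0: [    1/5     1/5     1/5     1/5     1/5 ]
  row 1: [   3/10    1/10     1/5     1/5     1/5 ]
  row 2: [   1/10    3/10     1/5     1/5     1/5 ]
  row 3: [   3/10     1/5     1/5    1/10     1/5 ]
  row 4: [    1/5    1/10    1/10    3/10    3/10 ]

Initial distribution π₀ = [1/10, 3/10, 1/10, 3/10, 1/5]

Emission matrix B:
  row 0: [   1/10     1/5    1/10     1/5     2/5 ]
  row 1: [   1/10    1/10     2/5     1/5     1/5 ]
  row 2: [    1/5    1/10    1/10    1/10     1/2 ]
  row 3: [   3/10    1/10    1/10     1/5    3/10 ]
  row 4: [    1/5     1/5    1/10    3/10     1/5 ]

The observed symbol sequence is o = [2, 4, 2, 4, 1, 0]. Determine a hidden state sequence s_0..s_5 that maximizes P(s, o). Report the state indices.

t=0: δ = [1.000e-02, 1.200e-01, 1.000e-02, 3.000e-02, 2.000e-02]  (obs o_0=2)
t=1: δ = [1.440e-02, 2.400e-03, 1.200e-02, 7.200e-03, 4.800e-03]  ψ = [1, 1, 1, 1, 1]  (obs o_1=4)
t=2: δ = [2.880e-04, 1.440e-03, 2.880e-04, 2.880e-04, 2.880e-04]  ψ = [0, 2, 0, 0, 0]  (obs o_2=2)
t=3: δ = [1.728e-04, 2.880e-05, 1.440e-04, 8.640e-05, 5.760e-05]  ψ = [1, 1, 1, 1, 1]  (obs o_3=4)
t=4: δ = [6.912e-06, 4.320e-06, 3.456e-06, 3.456e-06, 6.912e-06]  ψ = [0, 2, 0, 0, 0]  (obs o_4=1)
t=5: δ = [1.382e-07, 1.382e-07, 2.765e-07, 6.221e-07, 4.147e-07]  ψ = [0, 0, 0, 4, 4]  (obs o_5=0)
backtrack: best end state = 3; path = [1, 2, 1, 0, 4, 3]

path = [1, 2, 1, 0, 4, 3]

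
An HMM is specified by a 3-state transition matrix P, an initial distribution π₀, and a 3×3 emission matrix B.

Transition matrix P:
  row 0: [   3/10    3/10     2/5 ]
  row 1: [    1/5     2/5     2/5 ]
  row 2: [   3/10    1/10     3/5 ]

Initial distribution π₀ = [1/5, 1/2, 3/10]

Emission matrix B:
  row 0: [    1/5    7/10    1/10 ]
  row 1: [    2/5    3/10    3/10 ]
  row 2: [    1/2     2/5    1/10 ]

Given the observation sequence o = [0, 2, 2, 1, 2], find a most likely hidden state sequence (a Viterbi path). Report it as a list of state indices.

path = [1, 1, 1, 1, 1]

t=0: δ = [4.000e-02, 2.000e-01, 1.500e-01]  (obs o_0=0)
t=1: δ = [4.500e-03, 2.400e-02, 9.000e-03]  ψ = [2, 1, 2]  (obs o_1=2)
t=2: δ = [4.800e-04, 2.880e-03, 9.600e-04]  ψ = [1, 1, 1]  (obs o_2=2)
t=3: δ = [4.032e-04, 3.456e-04, 4.608e-04]  ψ = [1, 1, 1]  (obs o_3=1)
t=4: δ = [1.382e-05, 4.147e-05, 2.765e-05]  ψ = [2, 1, 2]  (obs o_4=2)
backtrack: best end state = 1; path = [1, 1, 1, 1, 1]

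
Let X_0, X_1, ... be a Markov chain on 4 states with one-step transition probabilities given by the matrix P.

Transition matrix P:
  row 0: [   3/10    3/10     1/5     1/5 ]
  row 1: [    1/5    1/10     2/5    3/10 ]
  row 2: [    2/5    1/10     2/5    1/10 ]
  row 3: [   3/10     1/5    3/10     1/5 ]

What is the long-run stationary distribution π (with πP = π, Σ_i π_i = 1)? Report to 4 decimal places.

Balance equations π_j = Σ_i π_i·P[i][j]:
  π_0 = 3/10·π_0 + 1/5·π_1 + 2/5·π_2 + 3/10·π_3
  π_1 = 3/10·π_0 + 1/10·π_1 + 1/10·π_2 + 1/5·π_3
  π_2 = 1/5·π_0 + 2/5·π_1 + 2/5·π_2 + 3/10·π_3
  normalize: π_0 + π_1 + π_2 + π_3 = 1
Solving the linear system gives exactly π = [16/51, 37/204, 65/204, 19/102].

π = [0.3137, 0.1814, 0.3186, 0.1863]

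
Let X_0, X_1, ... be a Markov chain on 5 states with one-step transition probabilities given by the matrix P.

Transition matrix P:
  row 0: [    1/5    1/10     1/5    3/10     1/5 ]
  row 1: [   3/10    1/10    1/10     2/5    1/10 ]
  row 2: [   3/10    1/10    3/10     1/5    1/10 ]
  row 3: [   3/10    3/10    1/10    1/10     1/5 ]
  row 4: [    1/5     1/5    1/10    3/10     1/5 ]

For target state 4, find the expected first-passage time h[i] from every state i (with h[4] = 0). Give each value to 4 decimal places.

h = [5.9795, 6.5148, 6.6401, 6.0137, 0.0000]

First-step conditioning: h[4] = 0; for i ≠ 4, h[i] = 1 + Σ_k P[i][k]·h[k].
  h[0] = 1 + 1/5·h[0] + 1/10·h[1] + 1/5·h[2] + 3/10·h[3]
  h[1] = 1 + 3/10·h[0] + 1/10·h[1] + 1/10·h[2] + 2/5·h[3]
  h[2] = 1 + 3/10·h[0] + 1/10·h[1] + 3/10·h[2] + 1/5·h[3]
  h[3] = 1 + 3/10·h[0] + 3/10·h[1] + 1/10·h[2] + 1/10·h[3]
Solving the 4×4 linear system over states ≠ 4 gives exactly h = [2625/439, 2860/439, 2915/439, 2640/439, 0] (h[4] = 0 is the target).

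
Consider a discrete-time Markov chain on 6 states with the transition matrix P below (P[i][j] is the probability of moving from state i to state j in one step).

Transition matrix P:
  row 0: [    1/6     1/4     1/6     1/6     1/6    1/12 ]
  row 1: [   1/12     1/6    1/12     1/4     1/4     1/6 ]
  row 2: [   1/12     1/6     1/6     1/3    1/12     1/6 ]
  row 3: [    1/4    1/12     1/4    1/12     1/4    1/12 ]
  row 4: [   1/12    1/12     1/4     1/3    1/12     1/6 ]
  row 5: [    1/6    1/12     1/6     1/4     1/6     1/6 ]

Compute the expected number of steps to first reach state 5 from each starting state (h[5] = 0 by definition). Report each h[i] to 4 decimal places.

First-step conditioning: h[5] = 0; for i ≠ 5, h[i] = 1 + Σ_k P[i][k]·h[k].
  h[0] = 1 + 1/6·h[0] + 1/4·h[1] + 1/6·h[2] + 1/6·h[3] + 1/6·h[4]
  h[1] = 1 + 1/12·h[0] + 1/6·h[1] + 1/12·h[2] + 1/4·h[3] + 1/4·h[4]
  h[2] = 1 + 1/12·h[0] + 1/6·h[1] + 1/6·h[2] + 1/3·h[3] + 1/12·h[4]
  h[3] = 1 + 1/4·h[0] + 1/12·h[1] + 1/4·h[2] + 1/12·h[3] + 1/4·h[4]
  h[4] = 1 + 1/12·h[0] + 1/12·h[1] + 1/4·h[2] + 1/3·h[3] + 1/12·h[4]
Solving the 5×5 linear system over states ≠ 5 gives exactly h = [52830/6653, 48772/6653, 49084/6653, 52880/6653, 49110/6653, 0] (h[5] = 0 is the target).

h = [7.9408, 7.3308, 7.3777, 7.9483, 7.3816, 0.0000]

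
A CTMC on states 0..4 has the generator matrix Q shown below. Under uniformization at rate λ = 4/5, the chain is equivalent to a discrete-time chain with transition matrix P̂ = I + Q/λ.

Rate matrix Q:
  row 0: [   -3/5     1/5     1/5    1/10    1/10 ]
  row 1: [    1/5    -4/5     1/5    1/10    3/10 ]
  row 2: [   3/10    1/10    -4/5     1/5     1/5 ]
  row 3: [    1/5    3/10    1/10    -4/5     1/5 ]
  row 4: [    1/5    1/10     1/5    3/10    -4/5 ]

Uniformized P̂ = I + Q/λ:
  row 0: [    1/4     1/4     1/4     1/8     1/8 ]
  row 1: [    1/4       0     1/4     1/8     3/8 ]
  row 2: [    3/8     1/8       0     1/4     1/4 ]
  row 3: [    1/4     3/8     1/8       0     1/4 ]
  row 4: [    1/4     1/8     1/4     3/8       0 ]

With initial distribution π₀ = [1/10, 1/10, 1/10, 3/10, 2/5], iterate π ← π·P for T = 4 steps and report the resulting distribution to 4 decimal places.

π = [0.2732, 0.1815, 0.1814, 0.1728, 0.1912]

t=0: π = [0.1000, 0.1000, 0.1000, 0.3000, 0.4000]
t=1: π = [0.2625, 0.2000, 0.1875, 0.2000, 0.1500]
t=2: π = [0.2734, 0.1828, 0.1781, 0.1609, 0.2047]
t=3: π = [0.2723, 0.1766, 0.1854, 0.1783, 0.1875]
t=4: π = [0.2732, 0.1815, 0.1814, 0.1728, 0.1912]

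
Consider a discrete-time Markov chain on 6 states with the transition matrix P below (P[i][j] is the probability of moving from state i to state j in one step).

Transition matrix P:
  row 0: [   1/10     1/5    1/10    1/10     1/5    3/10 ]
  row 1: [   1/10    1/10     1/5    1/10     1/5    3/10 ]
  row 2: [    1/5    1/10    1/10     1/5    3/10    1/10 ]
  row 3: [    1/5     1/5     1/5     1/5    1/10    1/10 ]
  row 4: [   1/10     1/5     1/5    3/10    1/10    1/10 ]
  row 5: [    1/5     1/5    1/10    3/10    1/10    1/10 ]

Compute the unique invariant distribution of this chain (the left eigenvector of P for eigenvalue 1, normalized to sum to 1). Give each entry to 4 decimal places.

π = [0.1518, 0.1679, 0.1531, 0.2007, 0.1626, 0.1639]

Balance equations π_j = Σ_i π_i·P[i][j]:
  π_0 = 1/10·π_0 + 1/10·π_1 + 1/5·π_2 + 1/5·π_3 + 1/10·π_4 + 1/5·π_5
  π_1 = 1/5·π_0 + 1/10·π_1 + 1/10·π_2 + 1/5·π_3 + 1/5·π_4 + 1/5·π_5
  π_2 = 1/10·π_0 + 1/5·π_1 + 1/10·π_2 + 1/5·π_3 + 1/5·π_4 + 1/10·π_5
  π_3 = 1/10·π_0 + 1/10·π_1 + 1/5·π_2 + 1/5·π_3 + 3/10·π_4 + 3/10·π_5
  π_4 = 1/5·π_0 + 1/5·π_1 + 3/10·π_2 + 1/10·π_3 + 1/10·π_4 + 1/10·π_5
  normalize: π_0 + π_1 + π_2 + π_3 + π_4 + π_5 = 1
Solving the linear system gives exactly π = [2259/14884, 2499/14884, 2279/14884, 2987/14884, 605/3721, 10/61].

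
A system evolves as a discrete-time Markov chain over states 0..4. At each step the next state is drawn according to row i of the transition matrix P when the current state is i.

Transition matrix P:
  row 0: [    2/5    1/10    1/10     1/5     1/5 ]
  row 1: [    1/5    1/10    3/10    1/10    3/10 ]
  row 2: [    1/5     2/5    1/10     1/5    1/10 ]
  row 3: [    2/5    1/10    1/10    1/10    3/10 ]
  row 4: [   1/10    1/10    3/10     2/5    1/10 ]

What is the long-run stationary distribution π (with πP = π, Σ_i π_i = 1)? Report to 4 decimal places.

π = [0.2762, 0.1510, 0.1699, 0.2042, 0.1987]

Balance equations π_j = Σ_i π_i·P[i][j]:
  π_0 = 2/5·π_0 + 1/5·π_1 + 1/5·π_2 + 2/5·π_3 + 1/10·π_4
  π_1 = 1/10·π_0 + 1/10·π_1 + 2/5·π_2 + 1/10·π_3 + 1/10·π_4
  π_2 = 1/10·π_0 + 3/10·π_1 + 1/10·π_2 + 1/10·π_3 + 3/10·π_4
  π_3 = 1/5·π_0 + 1/10·π_1 + 1/5·π_2 + 1/10·π_3 + 2/5·π_4
  normalize: π_0 + π_1 + π_2 + π_3 + π_4 = 1
Solving the linear system gives exactly π = [1567/5673, 571/3782, 964/5673, 2317/11346, 1127/5673].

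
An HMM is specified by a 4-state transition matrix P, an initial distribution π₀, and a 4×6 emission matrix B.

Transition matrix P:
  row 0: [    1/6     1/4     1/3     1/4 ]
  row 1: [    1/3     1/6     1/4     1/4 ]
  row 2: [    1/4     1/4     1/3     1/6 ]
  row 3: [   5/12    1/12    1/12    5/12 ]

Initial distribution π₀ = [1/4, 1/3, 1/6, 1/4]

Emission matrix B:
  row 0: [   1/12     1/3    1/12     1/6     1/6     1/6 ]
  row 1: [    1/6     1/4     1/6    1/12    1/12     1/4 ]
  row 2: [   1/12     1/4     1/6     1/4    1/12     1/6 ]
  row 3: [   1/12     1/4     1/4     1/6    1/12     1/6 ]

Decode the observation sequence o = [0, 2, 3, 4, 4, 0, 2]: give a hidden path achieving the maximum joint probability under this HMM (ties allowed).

path = [1, 3, 3, 3, 0, 1, 3]

t=0: δ = [2.083e-02, 5.556e-02, 1.389e-02, 2.083e-02]  (obs o_0=0)
t=1: δ = [1.543e-03, 1.543e-03, 2.315e-03, 3.472e-03]  ψ = [1, 1, 1, 1]  (obs o_1=2)
t=2: δ = [2.411e-04, 4.823e-05, 1.929e-04, 2.411e-04]  ψ = [3, 2, 2, 3]  (obs o_2=3)
t=3: δ = [1.674e-05, 5.023e-06, 6.698e-06, 8.372e-06]  ψ = [3, 0, 0, 3]  (obs o_3=4)
t=4: δ = [5.814e-07, 3.489e-07, 4.651e-07, 3.489e-07]  ψ = [3, 0, 0, 0]  (obs o_4=4)
t=5: δ = [1.211e-08, 2.423e-08, 1.615e-08, 1.211e-08]  ψ = [3, 0, 0, 0]  (obs o_5=0)
t=6: δ = [6.729e-10, 6.729e-10, 1.009e-09, 1.514e-09]  ψ = [1, 1, 1, 1]  (obs o_6=2)
backtrack: best end state = 3; path = [1, 3, 3, 3, 0, 1, 3]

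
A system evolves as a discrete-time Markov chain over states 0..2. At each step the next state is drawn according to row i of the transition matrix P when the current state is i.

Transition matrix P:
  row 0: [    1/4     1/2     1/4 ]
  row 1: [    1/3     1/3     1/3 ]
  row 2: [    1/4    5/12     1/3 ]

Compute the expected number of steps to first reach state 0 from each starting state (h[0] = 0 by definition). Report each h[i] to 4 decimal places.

h = [0.0000, 3.2727, 3.5455]

First-step conditioning: h[0] = 0; for i ≠ 0, h[i] = 1 + Σ_k P[i][k]·h[k].
  h[1] = 1 + 1/3·h[1] + 1/3·h[2]
  h[2] = 1 + 5/12·h[1] + 1/3·h[2]
Solving the 2×2 linear system over states ≠ 0 gives exactly h = [0, 36/11, 39/11] (h[0] = 0 is the target).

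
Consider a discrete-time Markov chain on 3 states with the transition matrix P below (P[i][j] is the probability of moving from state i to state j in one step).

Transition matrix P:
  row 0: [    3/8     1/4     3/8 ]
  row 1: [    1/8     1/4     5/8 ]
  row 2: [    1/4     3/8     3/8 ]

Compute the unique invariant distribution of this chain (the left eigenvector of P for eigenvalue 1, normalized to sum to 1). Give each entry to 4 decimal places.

Balance equations π_j = Σ_i π_i·P[i][j]:
  π_0 = 3/8·π_0 + 1/8·π_1 + 1/4·π_2
  π_1 = 1/4·π_0 + 1/4·π_1 + 3/8·π_2
  normalize: π_0 + π_1 + π_2 = 1
Solving the linear system gives exactly π = [15/62, 19/62, 14/31].

π = [0.2419, 0.3065, 0.4516]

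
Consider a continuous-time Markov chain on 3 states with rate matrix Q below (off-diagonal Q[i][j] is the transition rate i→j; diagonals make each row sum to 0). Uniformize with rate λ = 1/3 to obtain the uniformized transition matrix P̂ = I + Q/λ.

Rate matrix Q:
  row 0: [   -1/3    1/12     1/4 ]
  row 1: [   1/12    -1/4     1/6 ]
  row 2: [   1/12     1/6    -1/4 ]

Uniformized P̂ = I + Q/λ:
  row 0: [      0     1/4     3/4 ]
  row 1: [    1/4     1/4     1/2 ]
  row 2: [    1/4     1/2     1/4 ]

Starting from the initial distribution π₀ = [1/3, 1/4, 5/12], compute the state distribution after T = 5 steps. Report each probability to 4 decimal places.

π = [0.1999, 0.3595, 0.4407]

t=0: π = [0.3333, 0.2500, 0.4167]
t=1: π = [0.1667, 0.3542, 0.4792]
t=2: π = [0.2083, 0.3698, 0.4219]
t=3: π = [0.1979, 0.3555, 0.4466]
t=4: π = [0.2005, 0.3617, 0.4378]
t=5: π = [0.1999, 0.3595, 0.4407]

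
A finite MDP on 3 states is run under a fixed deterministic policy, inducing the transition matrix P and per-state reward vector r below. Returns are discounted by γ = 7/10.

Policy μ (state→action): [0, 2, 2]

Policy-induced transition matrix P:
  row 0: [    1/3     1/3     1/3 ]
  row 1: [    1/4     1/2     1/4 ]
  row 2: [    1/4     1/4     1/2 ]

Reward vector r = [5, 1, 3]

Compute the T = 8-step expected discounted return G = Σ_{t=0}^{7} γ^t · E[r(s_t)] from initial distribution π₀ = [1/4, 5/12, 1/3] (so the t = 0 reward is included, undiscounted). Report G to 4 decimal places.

t=0: π = [0.2500, 0.4167, 0.3333], E[r] = 2.6667, γ^t·E[r] = 2.666667, running G = 2.666667
t=1: π = [0.2708, 0.3750, 0.3542], E[r] = 2.7917, γ^t·E[r] = 1.954167, running G = 4.620833
t=2: π = [0.2726, 0.3663, 0.3611], E[r] = 2.8125, γ^t·E[r] = 1.378125, running G = 5.998958
t=3: π = [0.2727, 0.3643, 0.3630], E[r] = 2.8168, γ^t·E[r] = 0.966176, running G = 6.965135
t=4: π = [0.2727, 0.3638, 0.3635], E[r] = 2.8179, γ^t·E[r] = 0.676567, running G = 7.641701
t=5: π = [0.2727, 0.3637, 0.3636], E[r] = 2.8181, γ^t·E[r] = 0.473638, running G = 8.115339
t=6: π = [0.2727, 0.3636, 0.3636], E[r] = 2.8182, γ^t·E[r] = 0.331554, running G = 8.446893
t=7: π = [0.2727, 0.3636, 0.3636], E[r] = 2.8182, γ^t·E[r] = 0.232089, running G = 8.678982

G = 8.6790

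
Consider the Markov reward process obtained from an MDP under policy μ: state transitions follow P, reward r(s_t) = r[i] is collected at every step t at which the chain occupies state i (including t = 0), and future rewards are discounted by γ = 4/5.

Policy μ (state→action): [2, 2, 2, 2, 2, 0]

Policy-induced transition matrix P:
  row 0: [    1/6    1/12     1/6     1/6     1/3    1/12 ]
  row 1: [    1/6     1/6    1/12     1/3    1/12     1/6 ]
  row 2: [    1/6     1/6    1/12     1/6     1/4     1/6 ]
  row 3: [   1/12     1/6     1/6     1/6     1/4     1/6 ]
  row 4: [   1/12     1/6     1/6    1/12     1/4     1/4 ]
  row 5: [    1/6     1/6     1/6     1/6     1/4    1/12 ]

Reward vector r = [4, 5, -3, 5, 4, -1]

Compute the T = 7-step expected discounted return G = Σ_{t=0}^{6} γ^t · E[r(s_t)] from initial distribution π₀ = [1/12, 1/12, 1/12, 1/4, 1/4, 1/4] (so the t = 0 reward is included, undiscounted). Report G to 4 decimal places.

G = 9.8993

t=0: π = [0.0833, 0.0833, 0.0833, 0.2500, 0.2500, 0.2500], E[r] = 2.5000, γ^t·E[r] = 2.500000, running G = 2.500000
t=1: π = [0.1250, 0.1597, 0.1528, 0.1597, 0.2431, 0.1597], E[r] = 2.4514, γ^t·E[r] = 1.961111, running G = 4.461111
t=2: π = [0.1331, 0.1563, 0.1406, 0.1730, 0.2338, 0.1632], E[r] = 2.5289, γ^t·E[r] = 1.618519, running G = 6.079630
t=3: π = [0.1328, 0.1556, 0.1419, 0.1732, 0.2351, 0.1615], E[r] = 2.5280, γ^t·E[r] = 1.294346, running G = 7.373975
t=4: π = [0.1326, 0.1556, 0.1419, 0.1730, 0.2351, 0.1617], E[r] = 2.5268, γ^t·E[r] = 1.034981, running G = 8.408956
t=5: π = [0.1327, 0.1556, 0.1419, 0.1730, 0.2351, 0.1617], E[r] = 2.5268, γ^t·E[r] = 0.827993, running G = 9.236949
t=6: π = [0.1327, 0.1556, 0.1419, 0.1730, 0.2351, 0.1617], E[r] = 2.5269, γ^t·E[r] = 0.662399, running G = 9.899348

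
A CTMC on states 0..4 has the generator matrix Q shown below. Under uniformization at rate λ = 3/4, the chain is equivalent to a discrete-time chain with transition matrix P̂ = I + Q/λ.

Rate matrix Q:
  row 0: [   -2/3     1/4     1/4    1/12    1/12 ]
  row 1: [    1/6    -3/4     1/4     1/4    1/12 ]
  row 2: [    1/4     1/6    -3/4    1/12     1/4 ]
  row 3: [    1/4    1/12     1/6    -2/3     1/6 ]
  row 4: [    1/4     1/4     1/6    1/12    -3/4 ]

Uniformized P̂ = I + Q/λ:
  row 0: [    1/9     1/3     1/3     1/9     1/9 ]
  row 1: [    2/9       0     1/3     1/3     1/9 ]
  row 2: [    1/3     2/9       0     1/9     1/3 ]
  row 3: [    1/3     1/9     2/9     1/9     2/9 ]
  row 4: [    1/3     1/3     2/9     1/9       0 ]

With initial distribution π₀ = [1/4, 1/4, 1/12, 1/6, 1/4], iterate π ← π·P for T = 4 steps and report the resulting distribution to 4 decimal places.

π = [0.2537, 0.2044, 0.2236, 0.1574, 0.1609]

t=0: π = [0.2500, 0.2500, 0.0833, 0.1667, 0.2500]
t=1: π = [0.2500, 0.2037, 0.2593, 0.1667, 0.1204]
t=2: π = [0.2551, 0.1996, 0.2150, 0.1564, 0.1739]
t=3: π = [0.2545, 0.2082, 0.2250, 0.1555, 0.1570]
t=4: π = [0.2537, 0.2044, 0.2236, 0.1574, 0.1609]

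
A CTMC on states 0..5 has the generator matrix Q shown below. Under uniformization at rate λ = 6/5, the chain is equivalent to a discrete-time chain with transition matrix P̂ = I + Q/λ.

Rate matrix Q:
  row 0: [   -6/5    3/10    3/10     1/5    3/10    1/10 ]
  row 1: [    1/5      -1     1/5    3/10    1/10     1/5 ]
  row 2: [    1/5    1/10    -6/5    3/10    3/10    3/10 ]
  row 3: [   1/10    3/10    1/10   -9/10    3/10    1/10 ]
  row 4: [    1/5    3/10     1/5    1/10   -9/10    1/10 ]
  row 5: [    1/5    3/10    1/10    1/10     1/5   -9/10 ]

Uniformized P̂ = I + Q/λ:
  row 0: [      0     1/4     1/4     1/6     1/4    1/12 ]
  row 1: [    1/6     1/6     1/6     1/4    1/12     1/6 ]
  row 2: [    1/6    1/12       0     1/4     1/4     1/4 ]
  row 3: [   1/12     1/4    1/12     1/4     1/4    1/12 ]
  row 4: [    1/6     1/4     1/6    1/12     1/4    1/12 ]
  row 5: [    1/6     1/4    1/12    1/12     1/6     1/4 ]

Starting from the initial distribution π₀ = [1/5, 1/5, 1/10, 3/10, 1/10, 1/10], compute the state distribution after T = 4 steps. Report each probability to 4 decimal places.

π = [0.1300, 0.2108, 0.1287, 0.1811, 0.2026, 0.1468]

t=0: π = [0.2000, 0.2000, 0.1000, 0.3000, 0.1000, 0.1000]
t=1: π = [0.1083, 0.2167, 0.1333, 0.2000, 0.2083, 0.1333]
t=2: π = [0.1319, 0.2097, 0.1257, 0.1840, 0.2028, 0.1458]
t=3: π = [0.1293, 0.2116, 0.1292, 0.1809, 0.2029, 0.1461]
t=4: π = [0.1300, 0.2108, 0.1287, 0.1811, 0.2026, 0.1468]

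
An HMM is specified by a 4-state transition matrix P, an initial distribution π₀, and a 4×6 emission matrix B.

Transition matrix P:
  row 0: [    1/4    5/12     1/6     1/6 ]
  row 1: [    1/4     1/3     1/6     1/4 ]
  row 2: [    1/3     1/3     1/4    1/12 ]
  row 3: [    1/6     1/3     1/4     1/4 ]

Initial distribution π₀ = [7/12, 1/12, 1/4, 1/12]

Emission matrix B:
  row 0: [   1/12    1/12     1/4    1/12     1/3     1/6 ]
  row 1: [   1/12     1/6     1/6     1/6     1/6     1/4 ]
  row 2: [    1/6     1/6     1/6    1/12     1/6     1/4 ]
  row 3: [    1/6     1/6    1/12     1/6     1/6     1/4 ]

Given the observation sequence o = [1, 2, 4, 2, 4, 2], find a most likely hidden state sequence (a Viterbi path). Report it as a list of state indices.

path = [2, 0, 0, 1, 0, 1]

t=0: δ = [4.861e-02, 1.389e-02, 4.167e-02, 1.389e-02]  (obs o_0=1)
t=1: δ = [3.472e-03, 3.376e-03, 1.736e-03, 6.752e-04]  ψ = [2, 0, 2, 0]  (obs o_1=2)
t=2: δ = [2.894e-04, 2.411e-04, 9.645e-05, 1.407e-04]  ψ = [0, 0, 0, 1]  (obs o_2=4)
t=3: δ = [1.808e-05, 2.009e-05, 8.038e-06, 5.023e-06]  ψ = [0, 0, 0, 1]  (obs o_3=2)
t=4: δ = [1.674e-06, 1.256e-06, 5.582e-07, 8.372e-07]  ψ = [1, 0, 1, 1]  (obs o_4=4)
t=5: δ = [1.047e-07, 1.163e-07, 4.651e-08, 2.616e-08]  ψ = [0, 0, 0, 1]  (obs o_5=2)
backtrack: best end state = 1; path = [2, 0, 0, 1, 0, 1]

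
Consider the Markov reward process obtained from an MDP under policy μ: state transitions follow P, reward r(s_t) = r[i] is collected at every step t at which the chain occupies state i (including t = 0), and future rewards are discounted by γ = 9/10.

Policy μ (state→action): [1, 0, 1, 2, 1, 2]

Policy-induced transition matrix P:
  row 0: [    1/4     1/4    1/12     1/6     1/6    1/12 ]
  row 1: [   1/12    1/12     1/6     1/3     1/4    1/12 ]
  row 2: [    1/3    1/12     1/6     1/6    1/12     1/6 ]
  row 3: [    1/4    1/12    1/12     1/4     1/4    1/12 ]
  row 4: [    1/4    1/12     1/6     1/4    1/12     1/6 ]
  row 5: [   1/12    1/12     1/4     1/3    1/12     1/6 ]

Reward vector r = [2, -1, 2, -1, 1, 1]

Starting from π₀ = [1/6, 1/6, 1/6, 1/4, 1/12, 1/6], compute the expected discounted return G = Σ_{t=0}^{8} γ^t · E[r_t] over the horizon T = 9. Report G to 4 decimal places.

G = 3.7769

t=0: π = [0.1667, 0.1667, 0.1667, 0.2500, 0.0833, 0.1667], E[r] = 0.5000, γ^t·E[r] = 0.500000, running G = 0.500000
t=1: π = [0.2083, 0.1111, 0.1458, 0.2500, 0.1667, 0.1181], E[r] = 0.6319, γ^t·E[r] = 0.568750, running G = 1.068750
t=2: π = [0.2240, 0.1181, 0.1383, 0.2396, 0.1609, 0.1192], E[r] = 0.6470, γ^t·E[r] = 0.524063, running G = 1.592813
t=3: π = [0.2220, 0.1207, 0.1380, 0.2396, 0.1616, 0.1182], E[r] = 0.6395, γ^t·E[r] = 0.466172, running G = 2.058984
t=4: π = [0.2217, 0.1203, 0.1381, 0.2399, 0.1619, 0.1181], E[r] = 0.6393, γ^t·E[r] = 0.419420, running G = 2.478405
t=5: π = [0.2218, 0.1203, 0.1380, 0.2399, 0.1618, 0.1182], E[r] = 0.6395, γ^t·E[r] = 0.377590, running G = 2.855995
t=6: π = [0.2218, 0.1203, 0.1380, 0.2399, 0.1618, 0.1182], E[r] = 0.6394, γ^t·E[r] = 0.339827, running G = 3.195821
t=7: π = [0.2218, 0.1203, 0.1380, 0.2399, 0.1618, 0.1182], E[r] = 0.6394, γ^t·E[r] = 0.305842, running G = 3.501663
t=8: π = [0.2218, 0.1203, 0.1380, 0.2399, 0.1618, 0.1182], E[r] = 0.6394, γ^t·E[r] = 0.275258, running G = 3.776921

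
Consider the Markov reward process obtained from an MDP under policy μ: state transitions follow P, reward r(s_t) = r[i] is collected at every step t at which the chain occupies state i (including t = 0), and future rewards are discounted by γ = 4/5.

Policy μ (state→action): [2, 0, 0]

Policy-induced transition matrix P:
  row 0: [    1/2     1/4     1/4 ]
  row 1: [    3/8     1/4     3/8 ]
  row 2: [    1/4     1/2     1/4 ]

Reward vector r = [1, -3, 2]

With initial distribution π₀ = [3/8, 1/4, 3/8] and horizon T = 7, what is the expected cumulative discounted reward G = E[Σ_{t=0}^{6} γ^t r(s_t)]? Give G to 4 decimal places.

G = 0.3061

t=0: π = [0.3750, 0.2500, 0.3750], E[r] = 0.3750, γ^t·E[r] = 0.375000, running G = 0.375000
t=1: π = [0.3750, 0.3438, 0.2813], E[r] = -0.0938, γ^t·E[r] = -0.075000, running G = 0.300000
t=2: π = [0.3867, 0.3203, 0.2930], E[r] = 0.0117, γ^t·E[r] = 0.007500, running G = 0.307500
t=3: π = [0.3867, 0.3232, 0.2900], E[r] = -0.0029, γ^t·E[r] = -0.001500, running G = 0.306000
t=4: π = [0.3871, 0.3225, 0.2904], E[r] = 0.0004, γ^t·E[r] = 0.000150, running G = 0.306150
t=5: π = [0.3871, 0.3226, 0.2903], E[r] = -0.0001, γ^t·E[r] = -0.000030, running G = 0.306120
t=6: π = [0.3871, 0.3226, 0.2903], E[r] = 0.0000, γ^t·E[r] = 0.000003, running G = 0.306123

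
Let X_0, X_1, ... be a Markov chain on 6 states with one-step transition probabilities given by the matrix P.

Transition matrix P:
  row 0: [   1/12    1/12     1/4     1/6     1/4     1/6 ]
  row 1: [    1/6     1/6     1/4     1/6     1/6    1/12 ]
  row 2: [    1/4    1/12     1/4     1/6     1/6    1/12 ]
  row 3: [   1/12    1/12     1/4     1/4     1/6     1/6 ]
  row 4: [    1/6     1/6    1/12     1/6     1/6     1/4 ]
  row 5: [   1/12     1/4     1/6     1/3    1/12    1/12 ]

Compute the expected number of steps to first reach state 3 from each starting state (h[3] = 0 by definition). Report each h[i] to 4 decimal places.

First-step conditioning: h[3] = 0; for i ≠ 3, h[i] = 1 + Σ_k P[i][k]·h[k].
  h[0] = 1 + 1/12·h[0] + 1/12·h[1] + 1/4·h[2] + 1/4·h[4] + 1/6·h[5]
  h[1] = 1 + 1/6·h[0] + 1/6·h[1] + 1/4·h[2] + 1/6·h[4] + 1/12·h[5]
  h[2] = 1 + 1/4·h[0] + 1/12·h[1] + 1/4·h[2] + 1/6·h[4] + 1/12·h[5]
  h[4] = 1 + 1/6·h[0] + 1/6·h[1] + 1/12·h[2] + 1/6·h[4] + 1/4·h[5]
  h[5] = 1 + 1/12·h[0] + 1/4·h[1] + 1/6·h[2] + 1/12·h[4] + 1/12·h[5]
Solving the 5×5 linear system over states ≠ 3 gives exactly h = [33966/6463, 34470/6463, 34428/6463, 0, 33540/6463, 28848/6463] (h[3] = 0 is the target).

h = [5.2555, 5.3334, 5.3269, 0.0000, 5.1895, 4.4636]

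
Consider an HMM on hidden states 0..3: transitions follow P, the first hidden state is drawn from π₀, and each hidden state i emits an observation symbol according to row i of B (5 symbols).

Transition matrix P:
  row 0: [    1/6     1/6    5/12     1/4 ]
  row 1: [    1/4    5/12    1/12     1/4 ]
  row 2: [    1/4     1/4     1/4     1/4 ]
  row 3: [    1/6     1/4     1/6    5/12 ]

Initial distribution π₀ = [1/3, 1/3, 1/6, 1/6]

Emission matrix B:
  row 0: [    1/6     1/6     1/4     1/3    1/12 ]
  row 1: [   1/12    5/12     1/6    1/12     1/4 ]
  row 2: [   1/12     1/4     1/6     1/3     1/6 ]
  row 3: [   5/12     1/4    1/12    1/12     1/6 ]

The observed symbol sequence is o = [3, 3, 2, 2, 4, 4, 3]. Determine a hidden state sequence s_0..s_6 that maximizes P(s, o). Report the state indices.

t=0: δ = [1.111e-01, 2.778e-02, 5.556e-02, 1.389e-02]  (obs o_0=3)
t=1: δ = [6.173e-03, 1.543e-03, 1.543e-02, 2.315e-03]  ψ = [0, 0, 0, 0]  (obs o_1=3)
t=2: δ = [9.645e-04, 6.430e-04, 6.430e-04, 3.215e-04]  ψ = [2, 2, 2, 2]  (obs o_2=2)
t=3: δ = [4.019e-05, 4.465e-05, 6.698e-05, 2.009e-05]  ψ = [0, 1, 0, 0]  (obs o_3=2)
t=4: δ = [1.395e-06, 4.651e-06, 2.791e-06, 2.791e-06]  ψ = [2, 1, 0, 2]  (obs o_4=4)
t=5: δ = [9.690e-08, 4.845e-07, 1.163e-07, 1.938e-07]  ψ = [1, 1, 2, 1]  (obs o_5=4)
t=6: δ = [4.038e-08, 1.682e-08, 1.346e-08, 1.009e-08]  ψ = [1, 1, 0, 1]  (obs o_6=3)
backtrack: best end state = 0; path = [0, 2, 1, 1, 1, 1, 0]

path = [0, 2, 1, 1, 1, 1, 0]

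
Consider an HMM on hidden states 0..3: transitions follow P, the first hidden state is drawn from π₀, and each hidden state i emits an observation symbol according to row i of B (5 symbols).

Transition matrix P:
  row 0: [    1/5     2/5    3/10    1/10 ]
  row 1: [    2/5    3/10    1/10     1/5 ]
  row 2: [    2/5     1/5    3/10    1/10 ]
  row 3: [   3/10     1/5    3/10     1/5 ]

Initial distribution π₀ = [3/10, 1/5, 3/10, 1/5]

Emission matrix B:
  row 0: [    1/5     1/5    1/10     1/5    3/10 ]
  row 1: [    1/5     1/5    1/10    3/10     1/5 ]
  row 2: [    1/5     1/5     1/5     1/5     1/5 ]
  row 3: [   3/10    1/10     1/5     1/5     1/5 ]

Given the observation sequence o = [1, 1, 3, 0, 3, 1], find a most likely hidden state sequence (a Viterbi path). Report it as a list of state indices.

t=0: δ = [6.000e-02, 4.000e-02, 6.000e-02, 2.000e-02]  (obs o_0=1)
t=1: δ = [4.800e-03, 4.800e-03, 3.600e-03, 8.000e-04]  ψ = [2, 0, 0, 1]  (obs o_1=1)
t=2: δ = [3.840e-04, 5.760e-04, 2.880e-04, 1.920e-04]  ψ = [1, 0, 0, 1]  (obs o_2=3)
t=3: δ = [4.608e-05, 3.456e-05, 2.304e-05, 3.456e-05]  ψ = [1, 1, 0, 1]  (obs o_3=0)
t=4: δ = [2.765e-06, 5.530e-06, 2.765e-06, 1.382e-06]  ψ = [1, 0, 0, 1]  (obs o_4=3)
t=5: δ = [4.424e-07, 3.318e-07, 1.659e-07, 1.106e-07]  ψ = [1, 1, 0, 1]  (obs o_5=1)
backtrack: best end state = 0; path = [2, 0, 1, 0, 1, 0]

path = [2, 0, 1, 0, 1, 0]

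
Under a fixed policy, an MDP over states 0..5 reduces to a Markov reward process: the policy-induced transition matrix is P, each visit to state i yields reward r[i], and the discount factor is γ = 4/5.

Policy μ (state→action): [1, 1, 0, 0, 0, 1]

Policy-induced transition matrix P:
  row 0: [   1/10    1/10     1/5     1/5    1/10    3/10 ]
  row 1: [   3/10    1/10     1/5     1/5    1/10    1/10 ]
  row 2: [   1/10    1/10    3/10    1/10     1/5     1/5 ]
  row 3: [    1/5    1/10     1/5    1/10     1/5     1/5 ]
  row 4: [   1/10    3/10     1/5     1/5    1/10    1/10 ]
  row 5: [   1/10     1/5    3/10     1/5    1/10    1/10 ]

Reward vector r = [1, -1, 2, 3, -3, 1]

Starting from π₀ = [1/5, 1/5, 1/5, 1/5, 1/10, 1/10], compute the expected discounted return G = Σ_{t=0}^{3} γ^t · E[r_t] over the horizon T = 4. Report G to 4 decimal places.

G = 2.2052

t=0: π = [0.2000, 0.2000, 0.2000, 0.2000, 0.1000, 0.1000], E[r] = 0.8000, γ^t·E[r] = 0.800000, running G = 0.800000
t=1: π = [0.1600, 0.1300, 0.2300, 0.1600, 0.1400, 0.1800], E[r] = 0.7300, γ^t·E[r] = 0.584000, running G = 1.384000
t=2: π = [0.1420, 0.1460, 0.2410, 0.1610, 0.1390, 0.1710], E[r] = 0.7150, γ^t·E[r] = 0.457600, running G = 1.841600
t=3: π = [0.1453, 0.1449, 0.2412, 0.1598, 0.1402, 0.1686], E[r] = 0.7102, γ^t·E[r] = 0.363622, running G = 2.205222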